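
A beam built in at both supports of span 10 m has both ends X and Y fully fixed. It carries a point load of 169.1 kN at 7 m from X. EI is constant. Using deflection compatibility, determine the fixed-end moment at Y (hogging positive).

M_Y = 248.6 kN·m

Take the two fixed-end moments M_X, M_Y as redundants; the released structure is the simple span XY.
On the primary (simply-supported) span, the end slopes from the loading are:
  at X: point load 169.1 at a = 7: Pab(L + b)/(6LEI) = 769.4/EI
  at Y: point load 169.1 at a = 7: Pab(L + a)/(6LEI) = 1006/EI
  θ_X0 = 769.4/EI,  θ_Y0 = 1006/EI
Flexibility coefficients: a unit moment at one end gives L/(3EI) there and L/(6EI) at the far end, so f₁₁ = f₂₂ = 3.333/EI and f₁₂ = f₂₁ = 1.667/EI.
Compatibility — zero rotation at each built-in end:
  3.333 M_X + 1.667 M_Y = 769.4
  1.667 M_X + 3.333 M_Y = 1006
Solving the pair gives M_X = 106.5 kN·m and M_Y = 248.6 kN·m (hogging).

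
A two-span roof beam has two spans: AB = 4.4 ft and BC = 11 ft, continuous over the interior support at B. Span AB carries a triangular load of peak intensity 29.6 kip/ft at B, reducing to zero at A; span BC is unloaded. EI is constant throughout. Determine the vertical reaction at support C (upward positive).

R_C = -0.9923 kip

Release continuity at B by inserting a hinge; the redundant is the internal moment M_B. The primary structure is two simply-supported spans AB and BC.
Rotations at B on the released spans (each span's end-slope, ×1/EI):
  span AB: triangular load, peak 29.6: w₀L³/(45EI) = 56.03/EI
  relative rotation θ_0 = (56.03 + 0)/EI = 56.03/EI
A unit hogging moment at B produces rotation L₁/(3EI) + L₂/(3EI) = 5.133/EI.
Slope continuity at B: θ_0 = M_B·5.133/EI, so M_B = 56.03/5.133 = 10.92 kip·ft (hogging).
Span BC, ΣM about C: R_B^{BC}·11 = 0 + 10.92, so R_B^{BC} = 0.9923 kip and R_C = 0 − 0.9923 = -0.9923 kip.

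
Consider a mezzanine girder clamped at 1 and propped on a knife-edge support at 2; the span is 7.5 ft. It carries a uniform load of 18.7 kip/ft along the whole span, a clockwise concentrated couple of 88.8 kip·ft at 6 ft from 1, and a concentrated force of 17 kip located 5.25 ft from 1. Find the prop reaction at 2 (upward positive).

R_2 = 79.22 kip

Take the reaction at 2 as the redundant and release it; the primary structure is a cantilever fixed at 1.
Free-end deflection of the primary structure under the applied loading (downward +):
  UDL 18.7: wL⁴/(8EI) = 7396/EI
  clockwise couple 88.8 at a = 6: M₀a(2L − a)/(2EI) = 2398/EI
  point load 17 at a = 5.25: Pa²(3L − a)/(6EI) = 1347/EI
  δ_0 = 11141/EI
Flexibility coefficient — unit upward force at 2: δ_{22} = L³/(3EI) = 140.6/EI.
Compatibility at 2: δ_0 − R_2·δ_{22} = 0, so R_2 = 11141/140.6 = 79.22 kip.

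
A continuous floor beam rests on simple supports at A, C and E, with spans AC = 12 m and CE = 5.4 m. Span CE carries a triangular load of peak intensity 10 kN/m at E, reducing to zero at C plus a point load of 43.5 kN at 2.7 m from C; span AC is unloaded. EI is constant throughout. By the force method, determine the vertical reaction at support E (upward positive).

Insert a hinge at C; M_C is the redundant, and each span becomes simply supported.
Rotations at C on the released spans (each span's end-slope, ×1/EI):
  span CE: triangular load, peak 10: 7w₀L³/(360EI) = 30.62/EI
  span CE: point load 43.5 at a = 2.7: Pab(L + b)/(6LEI) = 79.28/EI
  relative rotation θ_0 = (0 + 109.9)/EI = 109.9/EI
A unit hogging moment at C produces rotation L₁/(3EI) + L₂/(3EI) = 5.8/EI.
Compatibility: M_C·(L₁+L₂)/(3EI) = θ_0, giving M_C = 18.95 kN·m (hogging).
Span CE, ΣM about E: R_C^{CE}·5.4 = 166.1 + 18.95, so R_C^{CE} = 34.26 kN and R_E = 70.5 − 34.26 = 36.24 kN.

R_E = 36.24 kN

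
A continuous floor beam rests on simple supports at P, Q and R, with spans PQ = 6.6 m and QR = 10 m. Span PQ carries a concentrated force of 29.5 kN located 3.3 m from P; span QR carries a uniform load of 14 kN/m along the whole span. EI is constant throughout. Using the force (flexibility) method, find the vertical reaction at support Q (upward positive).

Take M_Q as the redundant. Released structure: two simple spans PQ and QR with a hinge at Q.
Discontinuity in slope at Q on the released structure — sum the simple-span end rotations:
  span PQ: point load 29.5 at a = 3.3: Pab(L + a)/(6LEI) = 80.31/EI
  span QR: UDL 14: wL³/(24EI) = 583.3/EI
  relative rotation θ_0 = (80.31 + 583.3)/EI = 663.6/EI
A unit hogging moment at Q produces rotation L₁/(3EI) + L₂/(3EI) = 5.533/EI.
Compatibility: M_Q·(L₁+L₂)/(3EI) = θ_0, giving M_Q = 119.9 kN·m (hogging).
Span PQ, ΣM about P with M_Q applied at Q: R_Q^{PQ}·6.6 = 97.35 + 119.9, so R_Q^{PQ} = 32.92 kN and R_P = 29.5 − 32.92 = -3.422 kN.
Span QR, ΣM about R: R_Q^{QR}·10 = 700 + 119.9, so R_Q^{QR} = 81.99 kN and R_R = 140 − 81.99 = 58.01 kN.
R_Q = 32.92 + 81.99 = 114.9 kN.

R_Q = 114.9 kN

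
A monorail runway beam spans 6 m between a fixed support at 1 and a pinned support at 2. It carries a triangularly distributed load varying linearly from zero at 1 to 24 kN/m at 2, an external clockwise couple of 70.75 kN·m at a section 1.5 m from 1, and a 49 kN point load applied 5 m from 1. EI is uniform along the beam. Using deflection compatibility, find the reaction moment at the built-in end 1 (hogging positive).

M_1 = 98.54 kN·m

Take the reaction at 2 as the redundant and release it; the primary structure is a cantilever fixed at 1.
Free-end deflection of the primary structure under the applied loading (downward +):
  triangular load, peak 24 at the free end: 11w₀L⁴/(120EI) = 2851/EI
  clockwise couple 70.75 at a = 1.5: M₀a(2L − a)/(2EI) = 557.2/EI
  point load 49 at a = 5: Pa²(3L − a)/(6EI) = 2654/EI
  δ_0 = 6063/EI
Flexibility coefficient — unit upward force at 2: δ_{22} = L³/(3EI) = 72/EI.
The prop prevents deflection at 2: R_2 = δ_0/δ_{22} = 6063/72 = 84.2 kN.
Moment equilibrium about 1: M_1 = Σ(load moments about 1) − R_2·L = 603.8 − 84.2×6 = 98.54 kN·m.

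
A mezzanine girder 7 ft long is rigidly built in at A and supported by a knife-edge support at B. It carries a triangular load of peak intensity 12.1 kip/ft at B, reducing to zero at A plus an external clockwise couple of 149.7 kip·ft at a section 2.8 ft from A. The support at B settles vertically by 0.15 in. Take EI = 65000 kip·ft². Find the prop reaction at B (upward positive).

Remove the prop at B; the released (primary) structure is a cantilever built in at A.
Deflection at B on the released cantilever, summing each load's contribution:
  triangular load, peak 12.1 at the free end: 11w₀L⁴/(120EI) = 2663/EI
  clockwise couple 149.7 at a = 2.8: M₀a(2L − a)/(2EI) = 2347/EI
  δ_0 = 5010/EI
Flexibility coefficient — unit upward force at B: δ_{BB} = L³/(3EI) = 114.3/EI.
With EI = 65000 kip·ft²: δ_0 = 0.077083 ft and δ_{BB} = 0.001759 ft/kip.
Compatibility — the beam at B must follow the support down by 0.0125 ft: δ_0 − R_B·δ_{BB} = 0.0125, so R_B = (0.077083 − 0.0125)/0.001759 = 36.72 kip.

R_B = 36.72 kip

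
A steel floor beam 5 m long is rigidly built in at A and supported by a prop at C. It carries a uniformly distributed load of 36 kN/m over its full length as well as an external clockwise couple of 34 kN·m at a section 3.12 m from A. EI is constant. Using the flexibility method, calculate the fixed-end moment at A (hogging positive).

Remove the prop at C; the released (primary) structure is a cantilever built in at A.
Deflection at C on the released cantilever, summing each load's contribution:
  UDL 36: wL⁴/(8EI) = 2812/EI
  clockwise couple 34 at a = 3.12: M₀a(2L − a)/(2EI) = 364.9/EI
  δ_0 = 3177/EI
Flexibility coefficient — unit upward force at C: δ_{CC} = L³/(3EI) = 41.67/EI.
The prop prevents deflection at C: R_C = δ_0/δ_{CC} = 3177/41.67 = 76.26 kN.
Moment equilibrium about A: M_A = Σ(load moments about A) − R_C·L = 484 − 76.26×5 = 102.7 kN·m.

M_A = 102.7 kN·m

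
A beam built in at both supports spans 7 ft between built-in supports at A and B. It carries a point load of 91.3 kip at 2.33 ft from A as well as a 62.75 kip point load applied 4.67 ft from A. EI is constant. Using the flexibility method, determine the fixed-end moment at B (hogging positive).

M_B = 112.3 kip·ft

Release both end moments; the primary structure is a simply-supported span AB with redundants M_A and M_B.
Simple-span end rotations at A and B under the given loads:
  at A: point load 91.3 at a = 2.33: Pab(L + b)/(6LEI) = 276/EI
  at B: point load 91.3 at a = 2.33: Pab(L + a)/(6LEI) = 220.7/EI
  at A: point load 62.75 at a = 4.67: Pab(L + b)/(6LEI) = 151.7/EI
  at B: point load 62.75 at a = 4.67: Pab(L + a)/(6LEI) = 189.7/EI
  θ_A0 = 427.7/EI,  θ_B0 = 410.4/EI
Flexibility coefficients: a unit moment at one end gives L/(3EI) there and L/(6EI) at the far end, so f₁₁ = f₂₂ = 2.333/EI and f₁₂ = f₂₁ = 1.167/EI.
Compatibility — zero rotation at each built-in end:
  2.333 M_A + 1.167 M_B = 427.7
  1.167 M_A + 2.333 M_B = 410.4
Solving the pair gives M_A = 127.1 kip·ft and M_B = 112.3 kip·ft (hogging).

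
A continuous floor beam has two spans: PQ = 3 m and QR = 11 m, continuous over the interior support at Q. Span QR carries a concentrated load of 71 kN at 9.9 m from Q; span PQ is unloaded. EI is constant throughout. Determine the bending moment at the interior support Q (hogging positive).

Take M_Q as the redundant. Released structure: two simple spans PQ and QR with a hinge at Q.
Rotations at Q on the released spans (each span's end-slope, ×1/EI):
  span QR: point load 71 at a = 9.9: Pab(L + b)/(6LEI) = 141.8/EI
  relative rotation θ_0 = (0 + 141.8)/EI = 141.8/EI
A unit hogging moment at Q produces rotation L₁/(3EI) + L₂/(3EI) = 4.667/EI.
Compatibility: M_Q·(L₁+L₂)/(3EI) = θ_0, giving M_Q = 30.38 kN·m (hogging).

M_Q = 30.38 kN·m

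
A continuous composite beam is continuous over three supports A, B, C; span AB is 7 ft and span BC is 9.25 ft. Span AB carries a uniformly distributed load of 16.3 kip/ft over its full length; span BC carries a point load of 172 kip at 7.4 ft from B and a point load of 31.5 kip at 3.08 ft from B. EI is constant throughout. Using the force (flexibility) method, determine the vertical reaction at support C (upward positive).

R_C = 130.7 kip

Release continuity at B by inserting a hinge; the redundant is the internal moment M_B. The primary structure is two simply-supported spans AB and BC.
Discontinuity in slope at B on the released structure — sum the simple-span end rotations:
  span AB: UDL 16.3: wL³/(24EI) = 233/EI
  span BC: point load 172 at a = 7.4: Pab(L + b)/(6LEI) = 470.9/EI
  span BC: point load 31.5 at a = 3.08: Pab(L + b)/(6LEI) = 166.3/EI
  relative rotation θ_0 = (233 + 637.3)/EI = 870.2/EI
A unit hogging moment at B produces rotation L₁/(3EI) + L₂/(3EI) = 5.417/EI.
Slope continuity at B: θ_0 = M_B·5.417/EI, so M_B = 870.2/5.417 = 160.7 kip·ft (hogging).
Span BC, ΣM about C: R_B^{BC}·9.25 = 512.6 + 160.7, so R_B^{BC} = 72.78 kip and R_C = 203.5 − 72.78 = 130.7 kip.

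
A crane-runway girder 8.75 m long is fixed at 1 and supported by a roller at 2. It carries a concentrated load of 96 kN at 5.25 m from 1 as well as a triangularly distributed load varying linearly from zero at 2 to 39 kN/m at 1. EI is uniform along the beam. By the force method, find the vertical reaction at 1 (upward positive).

Remove the prop at 2; the released (primary) structure is a cantilever built in at 1.
Deflection at 2 on the released cantilever, summing each load's contribution:
  point load 96 at a = 5.25: Pa²(3L − a)/(6EI) = 9261/EI
  triangular load, peak 39 at the fixed end: w₀L⁴/(30EI) = 7620/EI
  δ_0 = 16881/EI
Tip deflection under a unit load at 2: L³/(3EI) = 223.3/EI.
The prop prevents deflection at 2: R_2 = δ_0/δ_{22} = 16881/223.3 = 75.6 kN.
Vertical equilibrium: R_1 = ΣP − R_2 = 266.6 − 75.6 = 191 kN.

R_1 = 191 kN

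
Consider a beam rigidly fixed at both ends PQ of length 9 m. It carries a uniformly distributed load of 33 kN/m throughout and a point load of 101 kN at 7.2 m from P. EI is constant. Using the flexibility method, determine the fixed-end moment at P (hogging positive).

Release both end moments; the primary structure is a simply-supported span PQ with redundants M_P and M_Q.
On the primary (simply-supported) span, the end slopes from the loading are:
  at P: UDL 33: wL³/(24EI) = 1002/EI
  at Q: UDL 33: wL³/(24EI) = 1002/EI
  at P: point load 101 at a = 7.2: Pab(L + b)/(6LEI) = 261.8/EI
  at Q: point load 101 at a = 7.2: Pab(L + a)/(6LEI) = 392.7/EI
  θ_P0 = 1264/EI,  θ_Q0 = 1395/EI
Flexibility coefficients: a unit moment at one end gives L/(3EI) there and L/(6EI) at the far end, so f₁₁ = f₂₂ = 3/EI and f₁₂ = f₂₁ = 1.5/EI.
Compatibility — zero rotation at each built-in end:
  3 M_P + 1.5 M_Q = 1264
  1.5 M_P + 3 M_Q = 1395
Solving the pair gives M_P = 251.8 kN·m and M_Q = 339.1 kN·m (hogging).

M_P = 251.8 kN·m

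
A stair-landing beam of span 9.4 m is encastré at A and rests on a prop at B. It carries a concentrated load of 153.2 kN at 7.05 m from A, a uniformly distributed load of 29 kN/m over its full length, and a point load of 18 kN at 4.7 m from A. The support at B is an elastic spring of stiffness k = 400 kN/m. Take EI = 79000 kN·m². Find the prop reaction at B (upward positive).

R_B = 119.5 kN

Choose R_B as the redundant. The primary structure is the cantilever fixed at A.
Primary-structure tip deflection at B by superposition:
  point load 153.2 at a = 7.05: Pa²(3L − a)/(6EI) = 26841/EI
  UDL 29: wL⁴/(8EI) = 28302/EI
  point load 18 at a = 4.7: Pa²(3L − a)/(6EI) = 1557/EI
  δ_0 = 56700/EI
Flexibility coefficient — unit upward force at B: δ_{BB} = L³/(3EI) = 276.9/EI.
With EI = 79000 kN·m²: δ_0 = 0.71773 m and δ_{BB} = 0.003505 m/kN.
Compatibility — the spring shortens by R_B/k under the reaction it provides: δ_0 − R_B·δ_{BB} = R_B/k. With 1/k = 0.0025 m/kN, R_B = δ_0 / (δ_{BB} + 1/k) = 0.71773 / (0.003505 + 0.0025) = 119.5 kN.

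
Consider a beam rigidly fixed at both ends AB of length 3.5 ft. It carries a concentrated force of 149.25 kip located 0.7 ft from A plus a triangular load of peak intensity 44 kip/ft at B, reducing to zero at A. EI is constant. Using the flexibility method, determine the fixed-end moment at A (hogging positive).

M_A = 84.83 kip·ft

Release both end moments; the primary structure is a simply-supported span AB with redundants M_A and M_B.
On the primary (simply-supported) span, the end slopes from the loading are:
  at A: point load 149.25 at a = 0.7: Pab(L + b)/(6LEI) = 87.76/EI
  at B: point load 149.25 at a = 0.7: Pab(L + a)/(6LEI) = 58.51/EI
  at A: triangular load, peak 44: 7w₀L³/(360EI) = 36.68/EI
  at B: triangular load, peak 44: w₀L³/(45EI) = 41.92/EI
  θ_A0 = 124.4/EI,  θ_B0 = 100.4/EI
Flexibility coefficients: a unit moment at one end gives L/(3EI) there and L/(6EI) at the far end, so f₁₁ = f₂₂ = 1.167/EI and f₁₂ = f₂₁ = 0.5833/EI.
Compatibility — zero rotation at each built-in end:
  1.167 M_A + 0.5833 M_B = 124.4
  0.5833 M_A + 1.167 M_B = 100.4
Solving the pair gives M_A = 84.83 kip·ft and M_B = 43.67 kip·ft (hogging).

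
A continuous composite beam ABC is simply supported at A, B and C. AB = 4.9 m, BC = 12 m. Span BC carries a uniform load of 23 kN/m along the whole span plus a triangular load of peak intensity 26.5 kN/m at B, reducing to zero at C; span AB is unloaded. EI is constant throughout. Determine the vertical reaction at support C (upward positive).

R_C = 151.4 kN

Insert a hinge at B; M_B is the redundant, and each span becomes simply supported.
Discontinuity in slope at B on the released structure — sum the simple-span end rotations:
  span BC: UDL 23: wL³/(24EI) = 1656/EI
  span BC: triangular load, peak 26.5: w₀L³/(45EI) = 1018/EI
  relative rotation θ_0 = (0 + 2674)/EI = 2674/EI
A unit hogging moment at B produces rotation L₁/(3EI) + L₂/(3EI) = 5.633/EI.
Slope continuity at B: θ_0 = M_B·5.633/EI, so M_B = 2674/5.633 = 474.6 kN·m (hogging).
Span BC, ΣM about C: R_B^{BC}·12 = 2928 + 474.6, so R_B^{BC} = 283.6 kN and R_C = 435 − 283.6 = 151.4 kN.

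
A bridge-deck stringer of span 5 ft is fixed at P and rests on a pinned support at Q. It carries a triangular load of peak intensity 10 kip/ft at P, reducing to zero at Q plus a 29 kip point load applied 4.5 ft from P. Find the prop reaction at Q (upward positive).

Choose R_Q as the redundant. The primary structure is the cantilever fixed at P.
Free-end deflection of the primary structure under the applied loading (downward +):
  triangular load, peak 10 at the fixed end: w₀L⁴/(30EI) = 208.3/EI
  point load 29 at a = 4.5: Pa²(3L − a)/(6EI) = 1028/EI
  δ_0 = 1236/EI
Tip deflection under a unit load at Q: L³/(3EI) = 41.67/EI.
Compatibility at Q: δ_0 − R_Q·δ_{QQ} = 0, so R_Q = 1236/41.67 = 29.66 kip.

R_Q = 29.66 kip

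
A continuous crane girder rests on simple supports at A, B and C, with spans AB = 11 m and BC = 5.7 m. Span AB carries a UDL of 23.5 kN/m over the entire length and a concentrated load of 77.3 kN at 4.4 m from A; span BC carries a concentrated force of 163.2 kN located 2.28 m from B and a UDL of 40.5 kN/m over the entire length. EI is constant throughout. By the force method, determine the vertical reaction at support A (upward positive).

Insert a hinge at B; M_B is the redundant, and each span becomes simply supported.
End slopes at the hinge B, treating each span as simply supported:
  span AB: UDL 23.5: wL³/(24EI) = 1303/EI
  span AB: point load 77.3 at a = 4.4: Pab(L + a)/(6LEI) = 523.8/EI
  span BC: point load 163.2 at a = 2.28: Pab(L + b)/(6LEI) = 339.4/EI
  span BC: UDL 40.5: wL³/(24EI) = 312.5/EI
  relative rotation θ_0 = (1827 + 651.9)/EI = 2479/EI
A unit hogging moment at B produces rotation L₁/(3EI) + L₂/(3EI) = 5.567/EI.
Compatibility: M_B·(L₁+L₂)/(3EI) = θ_0, giving M_B = 445.3 kN·m (hogging).
Span AB, ΣM about A with M_B applied at B: R_B^{AB}·11 = 1762 + 445.3, so R_B^{AB} = 200.7 kN and R_A = 335.8 − 200.7 = 135.1 kN.

R_A = 135.1 kN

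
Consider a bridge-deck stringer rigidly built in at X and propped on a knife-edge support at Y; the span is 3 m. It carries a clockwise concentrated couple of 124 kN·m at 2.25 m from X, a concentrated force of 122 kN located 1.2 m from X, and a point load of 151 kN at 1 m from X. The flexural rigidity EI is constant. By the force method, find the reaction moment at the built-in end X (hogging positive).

M_X = 103.8 kN·m

Release the roller at Y. Primary structure: cantilever fixed at X.
Deflection at Y on the released cantilever, summing each load's contribution:
  clockwise couple 124 at a = 2.25: M₀a(2L − a)/(2EI) = 523.1/EI
  point load 122 at a = 1.2: Pa²(3L − a)/(6EI) = 228.4/EI
  point load 151 at a = 1: Pa²(3L − a)/(6EI) = 201.3/EI
  δ_0 = 952.8/EI
Flexibility coefficient — unit upward force at Y: δ_{YY} = L³/(3EI) = 9/EI.
Compatibility at Y: δ_0 − R_Y·δ_{YY} = 0, so R_Y = 952.8/9 = 105.9 kN.
Moment equilibrium about X: M_X = Σ(load moments about X) − R_Y·L = 421.4 − 105.9×3 = 103.8 kN·m.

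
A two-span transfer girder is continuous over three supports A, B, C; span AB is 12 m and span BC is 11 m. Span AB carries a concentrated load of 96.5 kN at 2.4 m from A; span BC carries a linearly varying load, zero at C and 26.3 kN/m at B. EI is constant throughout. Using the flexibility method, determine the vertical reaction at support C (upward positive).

Release continuity at B by inserting a hinge; the redundant is the internal moment M_B. The primary structure is two simply-supported spans AB and BC.
Discontinuity in slope at B on the released structure — sum the simple-span end rotations:
  span AB: point load 96.5 at a = 2.4: Pab(L + a)/(6LEI) = 444.7/EI
  span BC: triangular load, peak 26.3: w₀L³/(45EI) = 777.9/EI
  relative rotation θ_0 = (444.7 + 777.9)/EI = 1223/EI
A unit hogging moment at B produces rotation L₁/(3EI) + L₂/(3EI) = 7.667/EI.
Compatibility: M_B·(L₁+L₂)/(3EI) = θ_0, giving M_B = 159.5 kN·m (hogging).
Span BC, ΣM about C: R_B^{BC}·11 = 1061 + 159.5, so R_B^{BC} = 110.9 kN and R_C = 144.7 − 110.9 = 33.72 kN.

R_C = 33.72 kN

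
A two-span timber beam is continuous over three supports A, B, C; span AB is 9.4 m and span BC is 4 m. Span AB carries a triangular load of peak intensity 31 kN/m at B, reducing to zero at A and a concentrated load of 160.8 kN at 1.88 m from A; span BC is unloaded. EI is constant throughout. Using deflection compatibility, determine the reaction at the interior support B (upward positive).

Release continuity at B by inserting a hinge; the redundant is the internal moment M_B. The primary structure is two simply-supported spans AB and BC.
End slopes at the hinge B, treating each span as simply supported:
  span AB: triangular load, peak 31: w₀L³/(45EI) = 572.2/EI
  span AB: point load 160.8 at a = 1.88: Pab(L + a)/(6LEI) = 454.7/EI
  relative rotation θ_0 = (1027 + 0)/EI = 1027/EI
A unit hogging moment at B produces rotation L₁/(3EI) + L₂/(3EI) = 4.467/EI.
Slope continuity at B: θ_0 = M_B·4.467/EI, so M_B = 1027/4.467 = 229.9 kN·m (hogging).
Span AB, ΣM about A with M_B applied at B: R_B^{AB}·9.4 = 1215 + 229.9, so R_B^{AB} = 153.7 kN and R_A = 306.5 − 153.7 = 152.8 kN.
Span BC, ΣM about C: R_B^{BC}·4 = 0 + 229.9, so R_B^{BC} = 57.47 kN and R_C = 0 − 57.47 = -57.47 kN.
R_B = 153.7 + 57.47 = 211.2 kN.

R_B = 211.2 kN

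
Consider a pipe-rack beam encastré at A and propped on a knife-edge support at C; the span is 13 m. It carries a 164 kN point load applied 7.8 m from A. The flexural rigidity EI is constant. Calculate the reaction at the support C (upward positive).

Remove the prop at C; the released (primary) structure is a cantilever built in at A.
Downward deflection at the released point C due to the loads:
  point load 164 at a = 7.8: Pa²(3L − a)/(6EI) = 51884/EI
Tip deflection under a unit load at C: L³/(3EI) = 732.3/EI.
The prop prevents deflection at C: R_C = δ_0/δ_{CC} = 51884/732.3 = 70.85 kN.

R_C = 70.85 kN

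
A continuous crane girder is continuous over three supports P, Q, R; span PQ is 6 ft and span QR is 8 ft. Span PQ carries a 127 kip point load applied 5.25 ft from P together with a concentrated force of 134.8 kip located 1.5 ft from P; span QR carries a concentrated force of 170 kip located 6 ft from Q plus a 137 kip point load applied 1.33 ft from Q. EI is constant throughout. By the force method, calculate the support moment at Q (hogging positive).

M_Q = 244.8 kip·ft

Insert a hinge at Q; M_Q is the redundant, and each span becomes simply supported.
Discontinuity in slope at Q on the released structure — sum the simple-span end rotations:
  span PQ: point load 127 at a = 5.25: Pab(L + a)/(6LEI) = 156.3/EI
  span PQ: point load 134.8 at a = 1.5: Pab(L + a)/(6LEI) = 189.6/EI
  span QR: point load 170 at a = 6: Pab(L + b)/(6LEI) = 425/EI
  span QR: point load 137 at a = 1.33: Pab(L + b)/(6LEI) = 371.4/EI
  relative rotation θ_0 = (345.8 + 796.4)/EI = 1142/EI
A unit hogging moment at Q produces rotation L₁/(3EI) + L₂/(3EI) = 4.667/EI.
Slope continuity at Q: θ_0 = M_Q·4.667/EI, so M_Q = 1142/4.667 = 244.8 kip·ft (hogging).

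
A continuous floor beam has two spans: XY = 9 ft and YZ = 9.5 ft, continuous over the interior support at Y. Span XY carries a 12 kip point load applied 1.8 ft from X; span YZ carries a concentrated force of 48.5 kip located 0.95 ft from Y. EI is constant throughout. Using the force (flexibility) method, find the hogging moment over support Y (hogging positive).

M_Y = 25.27 kip·ft

Take M_Y as the redundant. Released structure: two simple spans XY and YZ with a hinge at Y.
End slopes at the hinge Y, treating each span as simply supported:
  span XY: point load 12 at a = 1.8: Pab(L + a)/(6LEI) = 31.1/EI
  span YZ: point load 48.5 at a = 0.95: Pab(L + b)/(6LEI) = 124.7/EI
  relative rotation θ_0 = (31.1 + 124.7)/EI = 155.9/EI
A unit hogging moment at Y produces rotation L₁/(3EI) + L₂/(3EI) = 6.167/EI.
Slope continuity at Y: θ_0 = M_Y·6.167/EI, so M_Y = 155.9/6.167 = 25.27 kip·ft (hogging).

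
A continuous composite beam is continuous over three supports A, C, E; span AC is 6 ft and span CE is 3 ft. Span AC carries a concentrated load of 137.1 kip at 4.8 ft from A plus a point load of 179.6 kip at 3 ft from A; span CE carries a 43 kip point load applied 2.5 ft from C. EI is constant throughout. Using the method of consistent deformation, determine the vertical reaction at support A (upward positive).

Release continuity at C by inserting a hinge; the redundant is the internal moment M_C. The primary structure is two simply-supported spans AC and CE.
End slopes at the hinge C, treating each span as simply supported:
  span AC: point load 137.1 at a = 4.8: Pab(L + a)/(6LEI) = 236.9/EI
  span AC: point load 179.6 at a = 3: Pab(L + a)/(6LEI) = 404.1/EI
  span CE: point load 43 at a = 2.5: Pab(L + b)/(6LEI) = 10.45/EI
  relative rotation θ_0 = (641 + 10.45)/EI = 651.5/EI
A unit hogging moment at C produces rotation L₁/(3EI) + L₂/(3EI) = 3/EI.
Compatibility: M_C·(L₁+L₂)/(3EI) = θ_0, giving M_C = 217.2 kip·ft (hogging).
Span AC, ΣM about A with M_C applied at C: R_C^{AC}·6 = 1197 + 217.2, so R_C^{AC} = 235.7 kip and R_A = 316.7 − 235.7 = 81.03 kip.

R_A = 81.03 kip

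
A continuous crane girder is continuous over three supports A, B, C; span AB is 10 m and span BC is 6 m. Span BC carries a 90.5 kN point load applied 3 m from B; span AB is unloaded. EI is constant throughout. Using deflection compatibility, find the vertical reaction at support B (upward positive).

R_B = 55.43 kN

Insert a hinge at B; M_B is the redundant, and each span becomes simply supported.
Rotations at B on the released spans (each span's end-slope, ×1/EI):
  span BC: point load 90.5 at a = 3: Pab(L + b)/(6LEI) = 203.6/EI
  relative rotation θ_0 = (0 + 203.6)/EI = 203.6/EI
A unit hogging moment at B produces rotation L₁/(3EI) + L₂/(3EI) = 5.333/EI.
Slope continuity at B: θ_0 = M_B·5.333/EI, so M_B = 203.6/5.333 = 38.18 kN·m (hogging).
Span AB, ΣM about A with M_B applied at B: R_B^{AB}·10 = 0 + 38.18, so R_B^{AB} = 3.818 kN and R_A = 0 − 3.818 = -3.818 kN.
Span BC, ΣM about C: R_B^{BC}·6 = 271.5 + 38.18, so R_B^{BC} = 51.61 kN and R_C = 90.5 − 51.61 = 38.89 kN.
R_B = 3.818 + 51.61 = 55.43 kN.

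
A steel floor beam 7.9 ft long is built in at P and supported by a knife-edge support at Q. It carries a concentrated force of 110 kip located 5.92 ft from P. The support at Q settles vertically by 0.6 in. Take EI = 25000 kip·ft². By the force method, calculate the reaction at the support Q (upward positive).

Remove the prop at Q; the released (primary) structure is a cantilever built in at P.
Downward deflection at the released point Q due to the loads:
  point load 110 at a = 5.92: Pa²(3L − a)/(6EI) = 11424/EI
Tip deflection under a unit load at Q: L³/(3EI) = 164.3/EI.
With EI = 25000 kip·ft²: δ_0 = 0.45696 ft and δ_{QQ} = 0.006574 ft/kip.
Compatibility — the beam at Q must follow the support down by 0.05 ft: δ_0 − R_Q·δ_{QQ} = 0.05, so R_Q = (0.45696 − 0.05)/0.006574 = 61.91 kip.

R_Q = 61.91 kip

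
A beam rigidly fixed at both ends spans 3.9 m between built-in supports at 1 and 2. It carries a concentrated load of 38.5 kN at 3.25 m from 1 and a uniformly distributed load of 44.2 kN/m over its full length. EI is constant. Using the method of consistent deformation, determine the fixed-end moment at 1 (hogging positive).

M_1 = 59.5 kN·m

Release both end moments; the primary structure is a simply-supported span 12 with redundants M_1 and M_2.
End rotations of the released simple span under the applied load (×1/EI):
  at 1: point load 38.5 at a = 3.25: Pab(L + b)/(6LEI) = 15.81/EI
  at 2: point load 38.5 at a = 3.25: Pab(L + a)/(6LEI) = 24.85/EI
  at 1: UDL 44.2: wL³/(24EI) = 109.2/EI
  at 2: UDL 44.2: wL³/(24EI) = 109.2/EI
  θ_10 = 125.1/EI,  θ_20 = 134.1/EI
Flexibility coefficients: a unit moment at one end gives L/(3EI) there and L/(6EI) at the far end, so f₁₁ = f₂₂ = 1.3/EI and f₁₂ = f₂₁ = 0.65/EI.
Compatibility — zero rotation at each built-in end:
  1.3 M_1 + 0.65 M_2 = 125.1
  0.65 M_1 + 1.3 M_2 = 134.1
Solving the pair gives M_1 = 59.5 kN·m and M_2 = 73.4 kN·m (hogging).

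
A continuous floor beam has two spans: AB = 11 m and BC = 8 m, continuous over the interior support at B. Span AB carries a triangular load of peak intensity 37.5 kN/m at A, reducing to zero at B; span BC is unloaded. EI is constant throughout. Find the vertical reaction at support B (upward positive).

Insert a hinge at B; M_B is the redundant, and each span becomes simply supported.
End slopes at the hinge B, treating each span as simply supported:
  span AB: triangular load, peak 37.5: 7w₀L³/(360EI) = 970.5/EI
  relative rotation θ_0 = (970.5 + 0)/EI = 970.5/EI
A unit hogging moment at B produces rotation L₁/(3EI) + L₂/(3EI) = 6.333/EI.
Slope continuity at B: θ_0 = M_B·6.333/EI, so M_B = 970.5/6.333 = 153.2 kN·m (hogging).
Span AB, ΣM about A with M_B applied at B: R_B^{AB}·11 = 756.2 + 153.2, so R_B^{AB} = 82.68 kN and R_A = 206.2 − 82.68 = 123.6 kN.
Span BC, ΣM about C: R_B^{BC}·8 = 0 + 153.2, so R_B^{BC} = 19.16 kN and R_C = 0 − 19.16 = -19.16 kN.
R_B = 82.68 + 19.16 = 101.8 kN.

R_B = 101.8 kN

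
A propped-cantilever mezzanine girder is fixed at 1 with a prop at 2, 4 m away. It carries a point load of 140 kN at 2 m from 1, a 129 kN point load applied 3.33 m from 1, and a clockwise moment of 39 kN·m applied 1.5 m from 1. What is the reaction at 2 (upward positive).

R_2 = 149.6 kN

Take the reaction at 2 as the redundant and release it; the primary structure is a cantilever fixed at 1.
Downward deflection at the released point 2 due to the loads:
  point load 140 at a = 2: Pa²(3L − a)/(6EI) = 933.3/EI
  point load 129 at a = 3.33: Pa²(3L − a)/(6EI) = 2067/EI
  clockwise couple 39 at a = 1.5: M₀a(2L − a)/(2EI) = 190.1/EI
  δ_0 = 3190/EI
Flexibility coefficient — unit upward force at 2: δ_{22} = L³/(3EI) = 21.33/EI.
The prop prevents deflection at 2: R_2 = δ_0/δ_{22} = 3190/21.33 = 149.6 kN.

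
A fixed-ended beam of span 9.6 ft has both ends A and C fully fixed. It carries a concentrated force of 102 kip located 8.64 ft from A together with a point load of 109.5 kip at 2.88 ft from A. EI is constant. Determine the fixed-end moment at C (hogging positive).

M_C = 145.5 kip·ft

Take the two fixed-end moments M_A, M_C as redundants; the released structure is the simple span AC.
On the primary (simply-supported) span, the end slopes from the loading are:
  at A: point load 102 at a = 8.64: Pab(L + b)/(6LEI) = 155.1/EI
  at C: point load 102 at a = 8.64: Pab(L + a)/(6LEI) = 267.9/EI
  at A: point load 109.5 at a = 2.88: Pab(L + b)/(6LEI) = 600.4/EI
  at C: point load 109.5 at a = 2.88: Pab(L + a)/(6LEI) = 459.2/EI
  θ_A0 = 755.6/EI,  θ_C0 = 727.1/EI
Flexibility coefficients: a unit moment at one end gives L/(3EI) there and L/(6EI) at the far end, so f₁₁ = f₂₂ = 3.2/EI and f₁₂ = f₂₁ = 1.6/EI.
Compatibility — zero rotation at each built-in end:
  3.2 M_A + 1.6 M_C = 755.6
  1.6 M_A + 3.2 M_C = 727.1
Solving the pair gives M_A = 163.3 kip·ft and M_C = 145.5 kip·ft (hogging).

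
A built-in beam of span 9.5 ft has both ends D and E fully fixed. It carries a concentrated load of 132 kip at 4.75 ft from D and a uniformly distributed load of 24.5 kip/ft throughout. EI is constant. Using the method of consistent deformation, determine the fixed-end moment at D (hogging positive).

Take the two fixed-end moments M_D, M_E as redundants; the released structure is the simple span DE.
Simple-span end rotations at D and E under the given loads:
  at D: point load 132 at a = 4.75: Pab(L + b)/(6LEI) = 744.6/EI
  at E: point load 132 at a = 4.75: Pab(L + a)/(6LEI) = 744.6/EI
  at D: UDL 24.5: wL³/(24EI) = 875.2/EI
  at E: UDL 24.5: wL³/(24EI) = 875.2/EI
  θ_D0 = 1620/EI,  θ_E0 = 1620/EI
Flexibility coefficients: a unit moment at one end gives L/(3EI) there and L/(6EI) at the far end, so f₁₁ = f₂₂ = 3.167/EI and f₁₂ = f₂₁ = 1.583/EI.
Compatibility — zero rotation at each built-in end:
  3.167 M_D + 1.583 M_E = 1620
  1.583 M_D + 3.167 M_E = 1620
Solving the pair gives M_D = 341 kip·ft and M_E = 341 kip·ft (hogging).

M_D = 341 kip·ft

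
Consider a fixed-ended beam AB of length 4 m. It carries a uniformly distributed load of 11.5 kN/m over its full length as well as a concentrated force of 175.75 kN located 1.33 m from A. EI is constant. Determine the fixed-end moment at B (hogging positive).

M_B = 67.21 kN·m

Release both end moments; the primary structure is a simply-supported span AB with redundants M_A and M_B.
End rotations of the released simple span under the applied load (×1/EI):
  at A: UDL 11.5: wL³/(24EI) = 30.67/EI
  at B: UDL 11.5: wL³/(24EI) = 30.67/EI
  at A: point load 175.75 at a = 1.33: Pab(L + b)/(6LEI) = 173.4/EI
  at B: point load 175.75 at a = 1.33: Pab(L + a)/(6LEI) = 138.6/EI
  θ_A0 = 204.1/EI,  θ_B0 = 169.3/EI
Flexibility coefficients: a unit moment at one end gives L/(3EI) there and L/(6EI) at the far end, so f₁₁ = f₂₂ = 1.333/EI and f₁₂ = f₂₁ = 0.6667/EI.
Compatibility — zero rotation at each built-in end:
  1.333 M_A + 0.6667 M_B = 204.1
  0.6667 M_A + 1.333 M_B = 169.3
Solving the pair gives M_A = 119.5 kN·m and M_B = 67.21 kN·m (hogging).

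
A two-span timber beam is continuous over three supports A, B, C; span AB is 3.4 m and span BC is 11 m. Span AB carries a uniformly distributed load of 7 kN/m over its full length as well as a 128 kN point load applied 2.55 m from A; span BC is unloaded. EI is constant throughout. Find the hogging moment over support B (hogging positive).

M_B = 19.25 kN·m

Insert a hinge at B; M_B is the redundant, and each span becomes simply supported.
End slopes at the hinge B, treating each span as simply supported:
  span AB: UDL 7: wL³/(24EI) = 11.46/EI
  span AB: point load 128 at a = 2.55: Pab(L + a)/(6LEI) = 80.92/EI
  relative rotation θ_0 = (92.38 + 0)/EI = 92.38/EI
A unit hogging moment at B produces rotation L₁/(3EI) + L₂/(3EI) = 4.8/EI.
Slope continuity at B: θ_0 = M_B·4.8/EI, so M_B = 92.38/4.8 = 19.25 kN·m (hogging).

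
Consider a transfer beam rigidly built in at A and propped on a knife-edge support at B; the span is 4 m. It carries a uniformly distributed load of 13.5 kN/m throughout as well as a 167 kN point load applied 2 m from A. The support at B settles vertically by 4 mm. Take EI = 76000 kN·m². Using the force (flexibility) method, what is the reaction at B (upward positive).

R_B = 58.19 kN

Remove the prop at B; the released (primary) structure is a cantilever built in at A.
Downward deflection at the released point B due to the loads:
  UDL 13.5: wL⁴/(8EI) = 432/EI
  point load 167 at a = 2: Pa²(3L − a)/(6EI) = 1113/EI
  δ_0 = 1545/EI
Flexibility coefficient — unit upward force at B: δ_{BB} = L³/(3EI) = 21.33/EI.
With EI = 76000 kN·m²: δ_0 = 0.020333 m and δ_{BB} = 0.000281 m/kN.
Compatibility — the beam at B must follow the support down by 0.004 m: δ_0 − R_B·δ_{BB} = 0.004, so R_B = (0.020333 − 0.004)/0.000281 = 58.19 kN.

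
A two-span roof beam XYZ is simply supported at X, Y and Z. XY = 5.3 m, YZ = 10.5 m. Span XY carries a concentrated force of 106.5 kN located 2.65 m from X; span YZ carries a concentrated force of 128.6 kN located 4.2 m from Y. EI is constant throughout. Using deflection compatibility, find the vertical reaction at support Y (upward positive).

R_Y = 189.4 kN

Take M_Y as the redundant. Released structure: two simple spans XY and YZ with a hinge at Y.
Rotations at Y on the released spans (each span's end-slope, ×1/EI):
  span XY: point load 106.5 at a = 2.65: Pab(L + a)/(6LEI) = 187/EI
  span YZ: point load 128.6 at a = 4.2: Pab(L + b)/(6LEI) = 907.4/EI
  relative rotation θ_0 = (187 + 907.4)/EI = 1094/EI
A unit hogging moment at Y produces rotation L₁/(3EI) + L₂/(3EI) = 5.267/EI.
Slope continuity at Y: θ_0 = M_Y·5.267/EI, so M_Y = 1094/5.267 = 207.8 kN·m (hogging).
Span XY, ΣM about X with M_Y applied at Y: R_Y^{XY}·5.3 = 282.2 + 207.8, so R_Y^{XY} = 92.46 kN and R_X = 106.5 − 92.46 = 14.04 kN.
Span YZ, ΣM about Z: R_Y^{YZ}·10.5 = 810.2 + 207.8, so R_Y^{YZ} = 96.95 kN and R_Z = 128.6 − 96.95 = 31.65 kN.
R_Y = 92.46 + 96.95 = 189.4 kN.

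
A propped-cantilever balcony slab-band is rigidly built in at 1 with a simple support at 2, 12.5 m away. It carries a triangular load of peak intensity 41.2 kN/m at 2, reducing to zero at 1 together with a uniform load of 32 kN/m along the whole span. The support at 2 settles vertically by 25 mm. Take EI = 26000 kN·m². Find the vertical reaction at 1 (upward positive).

Remove the prop at 2; the released (primary) structure is a cantilever built in at 1.
Deflection at 2 on the released cantilever, summing each load's contribution:
  triangular load, peak 41.2 at the free end: 11w₀L⁴/(120EI) = 92204/EI
  UDL 32: wL⁴/(8EI) = 97656/EI
  δ_0 = 189860/EI
Tip deflection under a unit load at 2: L³/(3EI) = 651/EI.
With EI = 26000 kN·m²: δ_0 = 7.3023 m and δ_{22} = 0.02504 m/kN.
Compatibility — the beam at 2 must follow the support down by 0.025 m: δ_0 − R_2·δ_{22} = 0.025, so R_2 = (7.3023 − 0.025)/0.02504 = 290.6 kN.
Vertical equilibrium: R_1 = ΣP − R_2 = 657.5 − 290.6 = 366.9 kN.

R_1 = 366.9 kN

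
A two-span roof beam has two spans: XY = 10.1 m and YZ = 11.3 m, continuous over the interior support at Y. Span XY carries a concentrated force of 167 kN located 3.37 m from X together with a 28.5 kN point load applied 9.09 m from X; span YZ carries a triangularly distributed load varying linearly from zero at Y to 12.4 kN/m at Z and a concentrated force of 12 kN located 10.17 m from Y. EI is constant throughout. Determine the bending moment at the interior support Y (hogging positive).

M_Y = 182 kN·m

Insert a hinge at Y; M_Y is the redundant, and each span becomes simply supported.
End slopes at the hinge Y, treating each span as simply supported:
  span XY: point load 167 at a = 3.37: Pab(L + a)/(6LEI) = 841.9/EI
  span XY: point load 28.5 at a = 9.09: Pab(L + a)/(6LEI) = 82.86/EI
  span YZ: triangular load, peak 12.4: 7w₀L³/(360EI) = 347.9/EI
  span YZ: point load 12 at a = 10.17: Pab(L + b)/(6LEI) = 25.28/EI
  relative rotation θ_0 = (924.7 + 373.2)/EI = 1298/EI
A unit hogging moment at Y produces rotation L₁/(3EI) + L₂/(3EI) = 7.133/EI.
Slope continuity at Y: θ_0 = M_Y·7.133/EI, so M_Y = 1298/7.133 = 182 kN·m (hogging).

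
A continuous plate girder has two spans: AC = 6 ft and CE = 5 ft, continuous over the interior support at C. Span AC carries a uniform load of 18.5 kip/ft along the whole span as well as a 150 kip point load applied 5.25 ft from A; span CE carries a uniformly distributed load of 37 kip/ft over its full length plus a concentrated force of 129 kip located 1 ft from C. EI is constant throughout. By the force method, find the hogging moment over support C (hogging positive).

Take M_C as the redundant. Released structure: two simple spans AC and CE with a hinge at C.
Discontinuity in slope at C on the released structure — sum the simple-span end rotations:
  span AC: UDL 18.5: wL³/(24EI) = 166.5/EI
  span AC: point load 150 at a = 5.25: Pab(L + a)/(6LEI) = 184.6/EI
  span CE: UDL 37: wL³/(24EI) = 192.7/EI
  span CE: point load 129 at a = 1: Pab(L + b)/(6LEI) = 154.8/EI
  relative rotation θ_0 = (351.1 + 347.5)/EI = 698.6/EI
A unit hogging moment at C produces rotation L₁/(3EI) + L₂/(3EI) = 3.667/EI.
Compatibility: M_C·(L₁+L₂)/(3EI) = θ_0, giving M_C = 190.5 kip·ft (hogging).

M_C = 190.5 kip·ft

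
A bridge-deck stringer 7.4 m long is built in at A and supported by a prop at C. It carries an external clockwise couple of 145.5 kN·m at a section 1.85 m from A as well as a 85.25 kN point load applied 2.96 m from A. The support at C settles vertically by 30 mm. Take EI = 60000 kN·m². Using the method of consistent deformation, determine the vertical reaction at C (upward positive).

R_C = 17.31 kN

Remove the prop at C; the released (primary) structure is a cantilever built in at A.
Deflection at C on the released cantilever, summing each load's contribution:
  clockwise couple 145.5 at a = 1.85: M₀a(2L − a)/(2EI) = 1743/EI
  point load 85.25 at a = 2.96: Pa²(3L − a)/(6EI) = 2395/EI
  δ_0 = 4138/EI
Tip deflection under a unit load at C: L³/(3EI) = 135.1/EI.
With EI = 60000 kN·m²: δ_0 = 0.068968 m and δ_{CC} = 0.002251 m/kN.
Compatibility — the beam at C must follow the support down by 0.03 m: δ_0 − R_C·δ_{CC} = 0.03, so R_C = (0.068968 − 0.03)/0.002251 = 17.31 kN.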